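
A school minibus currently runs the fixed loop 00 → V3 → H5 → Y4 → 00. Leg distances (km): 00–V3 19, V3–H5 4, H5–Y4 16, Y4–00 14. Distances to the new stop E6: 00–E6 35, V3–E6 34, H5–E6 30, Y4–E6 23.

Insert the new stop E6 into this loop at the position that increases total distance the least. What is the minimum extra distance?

Insertion cost between consecutive stops i–j is d(i,E6) + d(E6,j) − d(i,j):
  between 00 and V3: 35 + 34 − 19 = 50
  between V3 and H5: 34 + 30 − 4 = 60
  between H5 and Y4: 30 + 23 − 16 = 37
  between Y4 and 00: 23 + 35 − 14 = 44
Cheapest insertion is between H5 and Y4, adding 37.
New total = 53 + 37 = 90.

Minimum extra distance: 37 km, inserting E6 between H5 and Y4.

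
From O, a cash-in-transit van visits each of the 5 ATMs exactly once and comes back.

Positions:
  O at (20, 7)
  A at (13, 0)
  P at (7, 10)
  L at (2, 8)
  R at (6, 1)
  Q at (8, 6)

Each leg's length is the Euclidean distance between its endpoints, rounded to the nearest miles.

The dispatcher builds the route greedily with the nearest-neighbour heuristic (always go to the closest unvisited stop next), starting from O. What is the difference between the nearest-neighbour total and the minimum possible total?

From O: A=10, Q=12, P=13, R=15, L=18 → choose A (10).
From A: R=7, Q=8, P=12, L=14 → choose R (7).
From R: Q=5, L=8, P=9 → choose Q (5).
From Q: P=4, L=6 → choose P (4).
From P: L=5 → choose L (5).
NN route O → A → R → Q → P → L → O costs 49.
Optimal: O → A → R → L → P → Q → O costs 46 (by enumerating all 60 distinct tours).
Excess = 49 − 46 = 3.

Excess over optimum: 3 miles.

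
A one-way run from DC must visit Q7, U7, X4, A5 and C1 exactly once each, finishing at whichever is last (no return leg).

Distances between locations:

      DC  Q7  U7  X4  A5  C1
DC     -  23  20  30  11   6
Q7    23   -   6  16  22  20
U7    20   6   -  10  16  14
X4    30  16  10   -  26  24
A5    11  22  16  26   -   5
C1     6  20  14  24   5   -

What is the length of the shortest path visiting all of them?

49 — the minimum one-way total.

There are 5! = 120 possible orderings.
DC - Q7 - U7 - X4 - A5 - C1: 23+6+10+26+5 = 70
DC - Q7 - U7 - X4 - C1 - A5: 23+6+10+24+5 = 68
DC - Q7 - U7 - A5 - X4 - C1: 23+6+16+26+24 = 95
DC - Q7 - U7 - A5 - C1 - X4: 23+6+16+5+24 = 74
DC - Q7 - U7 - C1 - X4 - A5: 23+6+14+24+26 = 93
DC - Q7 - U7 - C1 - A5 - X4: 23+6+14+5+26 = 74
DC - Q7 - X4 - U7 - A5 - C1: 23+16+10+16+5 = 70
DC - Q7 - X4 - U7 - C1 - A5: 23+16+10+14+5 = 68
DC - Q7 - X4 - A5 - U7 - C1: 23+16+26+16+14 = 95
DC - Q7 - X4 - A5 - C1 - U7: 23+16+26+5+14 = 84
DC - Q7 - X4 - C1 - U7 - A5: 23+16+24+14+16 = 93
DC - Q7 - X4 - C1 - A5 - U7: 23+16+24+5+16 = 84
DC - Q7 - A5 - U7 - X4 - C1: 23+22+16+10+24 = 95
DC - Q7 - A5 - U7 - C1 - X4: 23+22+16+14+24 = 99
… (106 more)
DC - C1 - A5 - Q7 - U7 - X4: 6+5+22+6+10 = 49  ← best
The minimum is 49.
One shortest path: DC → C1 → A5 → Q7 → U7 → X4.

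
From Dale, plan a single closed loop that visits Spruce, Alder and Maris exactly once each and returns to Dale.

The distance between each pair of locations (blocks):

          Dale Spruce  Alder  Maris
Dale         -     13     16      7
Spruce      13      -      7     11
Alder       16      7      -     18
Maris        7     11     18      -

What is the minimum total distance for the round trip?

There are 3 distinct closed tours to check (reversals are equivalent).
Dale - Spruce - Alder - Maris - Dale: 13+7+18+7 = 45
Dale - Spruce - Maris - Alder - Dale: 13+11+18+16 = 58
Dale - Alder - Spruce - Maris - Dale: 16+7+11+7 = 41
The minimum is 41.
One optimal route: Dale → Alder → Spruce → Maris → Dale (or its reverse).

41 blocks — the shortest possible round trip.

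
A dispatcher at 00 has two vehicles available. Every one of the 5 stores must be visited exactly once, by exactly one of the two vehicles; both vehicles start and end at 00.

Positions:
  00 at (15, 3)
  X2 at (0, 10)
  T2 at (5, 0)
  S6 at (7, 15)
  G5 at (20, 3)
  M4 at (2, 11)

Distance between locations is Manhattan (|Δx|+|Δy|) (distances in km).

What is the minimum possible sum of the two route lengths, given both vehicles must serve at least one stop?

70 km — the smallest possible combined total.

There are 2^4 − 1 = 15 ways to divide the 5 stops into two non-empty groups. For each, the best each vehicle can do is its own shortest tour through its group:
  {X2} + {T2, S6, G5, M4}: 44 + 66 = 110
  {T2} + {X2, S6, G5, M4}: 26 + 64 = 90
  {X2, T2} + {S6, G5, M4}: 50 + 60 = 110
  {S6} + {X2, T2, G5, M4}: 40 + 62 = 102
  {X2, S6} + {T2, G5, M4}: 54 + 58 = 112
  {T2, S6} + {X2, G5, M4}: 50 + 56 = 106
  … (15 splits in total)
  {G5} + {X2, T2, S6, M4}: 10 + 60 = 70  ← best
Best: vehicle 1 00 → G5 → 00 = 10; vehicle 2 00 → T2 → X2 → M4 → S6 → 00 = 60; combined 70.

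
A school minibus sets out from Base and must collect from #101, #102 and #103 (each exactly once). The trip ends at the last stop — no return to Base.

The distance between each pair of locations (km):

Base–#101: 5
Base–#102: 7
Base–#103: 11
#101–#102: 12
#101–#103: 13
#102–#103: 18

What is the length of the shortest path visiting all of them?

There are 3! = 6 possible orderings.
Base→#101→#102→#103: 5+12+18 = 35
Base→#101→#103→#102: 5+13+18 = 36
Base→#102→#101→#103: 7+12+13 = 32
Base→#102→#103→#101: 7+18+13 = 38
Base→#103→#101→#102: 11+13+12 = 36
Base→#103→#102→#101: 11+18+12 = 41
The minimum is 32.
One shortest path: Base → #102 → #101 → #103.

32 km — the minimum one-way total.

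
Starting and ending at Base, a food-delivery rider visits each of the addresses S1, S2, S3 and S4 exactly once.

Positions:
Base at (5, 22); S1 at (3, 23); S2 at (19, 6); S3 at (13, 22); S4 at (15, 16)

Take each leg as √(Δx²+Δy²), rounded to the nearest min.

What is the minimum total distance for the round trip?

With 4 stops there are 4!/2 = 12 distinct round trips (a route and its reverse cost the same).
Base → S1 → S2 → S3 → S4 → Base: 2+23+17+6+12 = 60
Base → S1 → S2 → S4 → S3 → Base: 2+23+11+6+8 = 50
Base → S1 → S3 → S2 → S4 → Base: 2+10+17+11+12 = 52
Base → S1 → S3 → S4 → S2 → Base: 2+10+6+11+21 = 50
Base → S1 → S4 → S2 → S3 → Base: 2+14+11+17+8 = 52
Base → S1 → S4 → S3 → S2 → Base: 2+14+6+17+21 = 60
Base → S2 → S1 → S3 → S4 → Base: 21+23+10+6+12 = 72
Base → S2 → S1 → S4 → S3 → Base: 21+23+14+6+8 = 72
Base → S2 → S3 → S1 → S4 → Base: 21+17+10+14+12 = 74
Base → S2 → S4 → S1 → S3 → Base: 21+11+14+10+8 = 64
Base → S3 → S1 → S2 → S4 → Base: 8+10+23+11+12 = 64
Base → S3 → S2 → S1 → S4 → Base: 8+17+23+14+12 = 74
The minimum is 50.
One optimal route: Base → S1 → S2 → S4 → S3 → Base (or its reverse).

Shortest round trip = 50 min.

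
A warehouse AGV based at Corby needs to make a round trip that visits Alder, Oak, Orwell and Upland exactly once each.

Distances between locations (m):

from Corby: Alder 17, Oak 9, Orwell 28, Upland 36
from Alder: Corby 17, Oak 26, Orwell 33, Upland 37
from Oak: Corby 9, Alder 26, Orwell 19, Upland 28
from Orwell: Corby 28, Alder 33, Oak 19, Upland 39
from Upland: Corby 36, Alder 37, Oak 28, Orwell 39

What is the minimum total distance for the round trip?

Shortest round trip = 121 m.

With 4 stops there are 4!/2 = 12 distinct round trips (a route and its reverse cost the same).
Corby - Alder - Oak - Orwell - Upland - Corby: 17+26+19+39+36 = 137
Corby - Alder - Oak - Upland - Orwell - Corby: 17+26+28+39+28 = 138
Corby - Alder - Orwell - Oak - Upland - Corby: 17+33+19+28+36 = 133
Corby - Alder - Orwell - Upland - Oak - Corby: 17+33+39+28+9 = 126
Corby - Alder - Upland - Oak - Orwell - Corby: 17+37+28+19+28 = 129
Corby - Alder - Upland - Orwell - Oak - Corby: 17+37+39+19+9 = 121
Corby - Oak - Alder - Orwell - Upland - Corby: 9+26+33+39+36 = 143
Corby - Oak - Alder - Upland - Orwell - Corby: 9+26+37+39+28 = 139
Corby - Oak - Orwell - Alder - Upland - Corby: 9+19+33+37+36 = 134
Corby - Oak - Upland - Alder - Orwell - Corby: 9+28+37+33+28 = 135
Corby - Orwell - Alder - Oak - Upland - Corby: 28+33+26+28+36 = 151
Corby - Orwell - Oak - Alder - Upland - Corby: 28+19+26+37+36 = 146
The minimum is 121.
One optimal route: Corby → Alder → Upland → Orwell → Oak → Corby (or its reverse).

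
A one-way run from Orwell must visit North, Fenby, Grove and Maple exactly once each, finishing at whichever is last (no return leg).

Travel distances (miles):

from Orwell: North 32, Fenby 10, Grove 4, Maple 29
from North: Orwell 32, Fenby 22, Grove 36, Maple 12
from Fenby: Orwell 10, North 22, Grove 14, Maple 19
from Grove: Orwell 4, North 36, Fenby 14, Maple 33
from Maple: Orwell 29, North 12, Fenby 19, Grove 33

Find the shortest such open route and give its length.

There are 4! = 24 possible orderings.
Orwell→North→Fenby→Grove→Maple: 32+22+14+33 = 101
Orwell→North→Fenby→Maple→Grove: 32+22+19+33 = 106
Orwell→North→Grove→Fenby→Maple: 32+36+14+19 = 101
Orwell→North→Grove→Maple→Fenby: 32+36+33+19 = 120
Orwell→North→Maple→Fenby→Grove: 32+12+19+14 = 77
Orwell→North→Maple→Grove→Fenby: 32+12+33+14 = 91
Orwell→Fenby→North→Grove→Maple: 10+22+36+33 = 101
Orwell→Fenby→North→Maple→Grove: 10+22+12+33 = 77
Orwell→Fenby→Grove→North→Maple: 10+14+36+12 = 72
Orwell→Fenby→Grove→Maple→North: 10+14+33+12 = 69
Orwell→Fenby→Maple→North→Grove: 10+19+12+36 = 77
Orwell→Fenby→Maple→Grove→North: 10+19+33+36 = 98
Orwell→Grove→North→Fenby→Maple: 4+36+22+19 = 81
Orwell→Grove→North→Maple→Fenby: 4+36+12+19 = 71
… (10 more)
Orwell→Grove→Fenby→Maple→North: 4+14+19+12 = 49  ← best
The minimum is 49.
One shortest path: Orwell → Grove → Fenby → Maple → North.

49 miles — the minimum one-way total.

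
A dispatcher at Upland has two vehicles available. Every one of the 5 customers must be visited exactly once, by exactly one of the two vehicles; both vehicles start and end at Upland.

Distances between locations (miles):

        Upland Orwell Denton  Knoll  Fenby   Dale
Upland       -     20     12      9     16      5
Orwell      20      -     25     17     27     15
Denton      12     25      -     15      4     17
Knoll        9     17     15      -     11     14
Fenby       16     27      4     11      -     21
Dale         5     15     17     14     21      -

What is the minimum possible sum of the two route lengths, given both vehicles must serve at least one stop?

74 miles — the smallest possible combined total.

Try each way of splitting the stops between the two vehicles (each non-empty) and, for each split, find the best tour for each vehicle:
  {Orwell} + {Denton, Knoll, Fenby, Dale}: 40 + 46 = 86
  {Denton} + {Orwell, Knoll, Fenby, Dale}: 24 + 64 = 88
  {Orwell, Denton} + {Knoll, Fenby, Dale}: 57 + 46 = 103
  {Knoll} + {Orwell, Denton, Fenby, Dale}: 18 + 63 = 81
  {Orwell, Knoll} + {Denton, Fenby, Dale}: 46 + 42 = 88
  {Denton, Knoll} + {Orwell, Fenby, Dale}: 36 + 63 = 99
  … (15 splits in total)
  {Orwell, Denton, Knoll, Fenby} + {Dale}: 64 + 10 = 74  ← best
Best: vehicle 1 Upland → Orwell → Knoll → Fenby → Denton → Upland = 64; vehicle 2 Upland → Dale → Upland = 10; combined 74.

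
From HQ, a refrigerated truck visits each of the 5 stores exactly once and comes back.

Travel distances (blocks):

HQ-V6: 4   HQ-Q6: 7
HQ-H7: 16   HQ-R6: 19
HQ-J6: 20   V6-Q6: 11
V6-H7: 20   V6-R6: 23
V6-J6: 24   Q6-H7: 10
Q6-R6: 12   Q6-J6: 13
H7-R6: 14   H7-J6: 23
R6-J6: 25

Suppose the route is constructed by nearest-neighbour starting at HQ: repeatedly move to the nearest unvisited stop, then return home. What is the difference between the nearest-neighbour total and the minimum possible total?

1 blocks longer than the optimal tour.

HQ: V6=4, Q6=7, H7=16, R6=19, J6=20 ⇒ V6
V6: Q6=11, H7=20, R6=23, J6=24 ⇒ Q6
Q6: H7=10, R6=12, J6=13 ⇒ H7
H7: R6=14, J6=23 ⇒ R6
R6: J6=25 ⇒ J6
NN route HQ → V6 → Q6 → H7 → R6 → J6 → HQ costs 84.
Optimal: HQ → V6 → Q6 → J6 → R6 → H7 → HQ costs 83 (by enumerating all 60 distinct tours).
Excess = 84 − 83 = 1.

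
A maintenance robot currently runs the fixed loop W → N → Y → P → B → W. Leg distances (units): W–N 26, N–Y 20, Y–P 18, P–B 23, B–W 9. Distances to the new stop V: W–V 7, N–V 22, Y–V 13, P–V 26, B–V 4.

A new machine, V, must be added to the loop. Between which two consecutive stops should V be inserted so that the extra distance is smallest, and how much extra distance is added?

Minimum extra distance: 2, inserting V between B and W.

Insertion cost between consecutive stops i–j is d(i,V) + d(V,j) − d(i,j):
  between W and N: 7 + 22 − 26 = 3
  between N and Y: 22 + 13 − 20 = 15
  between Y and P: 13 + 26 − 18 = 21
  between P and B: 26 + 4 − 23 = 7
  between B and W: 4 + 7 − 9 = 2
Cheapest insertion is between B and W, adding 2.
New total = 96 + 2 = 98.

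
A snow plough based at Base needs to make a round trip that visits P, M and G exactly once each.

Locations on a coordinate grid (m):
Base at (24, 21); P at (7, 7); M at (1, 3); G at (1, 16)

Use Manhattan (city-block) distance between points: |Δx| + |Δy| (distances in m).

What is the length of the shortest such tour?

Base - P - M - G - Base: 31+10+13+28 = 82
Base - P - G - M - Base: 31+15+13+41 = 100
Base - M - P - G - Base: 41+10+15+28 = 94
The minimum is 82.
One optimal route: Base → P → M → G → Base (or its reverse).

Shortest round trip = 82 m.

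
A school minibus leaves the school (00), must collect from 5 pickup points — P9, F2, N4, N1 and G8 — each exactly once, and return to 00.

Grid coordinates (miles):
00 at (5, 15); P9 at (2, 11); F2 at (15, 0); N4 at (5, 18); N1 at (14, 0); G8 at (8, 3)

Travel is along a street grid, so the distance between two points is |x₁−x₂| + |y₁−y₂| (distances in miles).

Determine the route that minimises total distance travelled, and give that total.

00 → P9 → F2 → N4 → N1 → G8 → 00: 7+24+28+27+9+15 = 110
00 → P9 → F2 → N4 → G8 → N1 → 00: 7+24+28+18+9+24 = 110
00 → P9 → F2 → N1 → N4 → G8 → 00: 7+24+1+27+18+15 = 92
00 → P9 → F2 → N1 → G8 → N4 → 00: 7+24+1+9+18+3 = 62
00 → P9 → F2 → G8 → N4 → N1 → 00: 7+24+10+18+27+24 = 110
00 → P9 → F2 → G8 → N1 → N4 → 00: 7+24+10+9+27+3 = 80
00 → P9 → N4 → F2 → N1 → G8 → 00: 7+10+28+1+9+15 = 70
00 → P9 → N4 → F2 → G8 → N1 → 00: 7+10+28+10+9+24 = 88
00 → P9 → N4 → N1 → F2 → G8 → 00: 7+10+27+1+10+15 = 70
00 → P9 → N4 → N1 → G8 → F2 → 00: 7+10+27+9+10+25 = 88
00 → P9 → N4 → G8 → F2 → N1 → 00: 7+10+18+10+1+24 = 70
00 → P9 → N4 → G8 → N1 → F2 → 00: 7+10+18+9+1+25 = 70
00 → P9 → N1 → F2 → N4 → G8 → 00: 7+23+1+28+18+15 = 92
00 → P9 → N1 → F2 → G8 → N4 → 00: 7+23+1+10+18+3 = 62
… (46 more)
The minimum is 62.
One optimal route: 00 → P9 → F2 → N1 → G8 → N4 → 00 (or its reverse).

62 miles — the shortest possible round trip.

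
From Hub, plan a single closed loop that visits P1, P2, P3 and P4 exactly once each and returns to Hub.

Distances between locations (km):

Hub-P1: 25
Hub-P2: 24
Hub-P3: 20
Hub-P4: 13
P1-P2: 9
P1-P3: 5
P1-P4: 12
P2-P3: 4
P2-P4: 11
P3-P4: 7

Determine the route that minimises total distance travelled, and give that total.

With 4 stops there are 4!/2 = 12 distinct round trips (a route and its reverse cost the same).
Hub-P1-P2-P3-P4-Hub: 25+9+4+7+13 = 58
Hub-P1-P2-P4-P3-Hub: 25+9+11+7+20 = 72
Hub-P1-P3-P2-P4-Hub: 25+5+4+11+13 = 58
Hub-P1-P3-P4-P2-Hub: 25+5+7+11+24 = 72
Hub-P1-P4-P2-P3-Hub: 25+12+11+4+20 = 72
Hub-P1-P4-P3-P2-Hub: 25+12+7+4+24 = 72
Hub-P2-P1-P3-P4-Hub: 24+9+5+7+13 = 58
Hub-P2-P1-P4-P3-Hub: 24+9+12+7+20 = 72
Hub-P2-P3-P1-P4-Hub: 24+4+5+12+13 = 58
Hub-P2-P4-P1-P3-Hub: 24+11+12+5+20 = 72
Hub-P3-P1-P2-P4-Hub: 20+5+9+11+13 = 58
Hub-P3-P2-P1-P4-Hub: 20+4+9+12+13 = 58
The minimum is 58.
One optimal route: Hub → P1 → P2 → P3 → P4 → Hub (or its reverse).

58 km — the shortest possible round trip.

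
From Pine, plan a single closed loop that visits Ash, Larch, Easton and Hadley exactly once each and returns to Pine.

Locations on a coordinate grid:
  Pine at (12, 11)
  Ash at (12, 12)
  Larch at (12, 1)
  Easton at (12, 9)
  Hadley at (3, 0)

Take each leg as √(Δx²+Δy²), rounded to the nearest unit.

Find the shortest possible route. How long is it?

Shortest round trip = 35.

Pine→Ash→Larch→Easton→Hadley→Pine: 1+11+8+13+14 = 47
Pine→Ash→Larch→Hadley→Easton→Pine: 1+11+9+13+2 = 36
Pine→Ash→Easton→Larch→Hadley→Pine: 1+3+8+9+14 = 35
Pine→Ash→Easton→Hadley→Larch→Pine: 1+3+13+9+10 = 36
Pine→Ash→Hadley→Larch→Easton→Pine: 1+15+9+8+2 = 35
Pine→Ash→Hadley→Easton→Larch→Pine: 1+15+13+8+10 = 47
Pine→Larch→Ash→Easton→Hadley→Pine: 10+11+3+13+14 = 51
Pine→Larch→Ash→Hadley→Easton→Pine: 10+11+15+13+2 = 51
Pine→Larch→Easton→Ash→Hadley→Pine: 10+8+3+15+14 = 50
Pine→Larch→Hadley→Ash→Easton→Pine: 10+9+15+3+2 = 39
Pine→Easton→Ash→Larch→Hadley→Pine: 2+3+11+9+14 = 39
Pine→Easton→Larch→Ash→Hadley→Pine: 2+8+11+15+14 = 50
The minimum is 35.
One optimal route: Pine → Ash → Easton → Larch → Hadley → Pine (or its reverse).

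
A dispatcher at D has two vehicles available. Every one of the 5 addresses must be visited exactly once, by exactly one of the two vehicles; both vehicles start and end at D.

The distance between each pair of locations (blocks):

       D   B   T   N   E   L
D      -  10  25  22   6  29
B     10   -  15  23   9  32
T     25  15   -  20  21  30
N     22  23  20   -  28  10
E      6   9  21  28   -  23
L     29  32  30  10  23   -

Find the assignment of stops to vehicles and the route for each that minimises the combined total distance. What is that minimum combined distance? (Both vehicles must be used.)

There are 2^4 − 1 = 15 ways to divide the 5 stops into two non-empty groups. For each, the best each vehicle can do is its own shortest tour through its group:
  {B} + {T, N, E, L}: 20 + 84 = 104
  {T} + {B, N, E, L}: 50 + 72 = 122
  {B, T} + {N, E, L}: 50 + 61 = 111
  {N} + {B, T, E, L}: 44 + 84 = 128
  {B, N} + {T, E, L}: 55 + 84 = 139
  {T, N} + {B, E, L}: 67 + 71 = 138
  … (15 splits in total)
  {E} + {B, T, N, L}: 12 + 84 = 96  ← best
Best: vehicle 1 D → E → D = 12; vehicle 2 D → B → T → N → L → D = 84; combined 96.

96 blocks — the smallest possible combined total.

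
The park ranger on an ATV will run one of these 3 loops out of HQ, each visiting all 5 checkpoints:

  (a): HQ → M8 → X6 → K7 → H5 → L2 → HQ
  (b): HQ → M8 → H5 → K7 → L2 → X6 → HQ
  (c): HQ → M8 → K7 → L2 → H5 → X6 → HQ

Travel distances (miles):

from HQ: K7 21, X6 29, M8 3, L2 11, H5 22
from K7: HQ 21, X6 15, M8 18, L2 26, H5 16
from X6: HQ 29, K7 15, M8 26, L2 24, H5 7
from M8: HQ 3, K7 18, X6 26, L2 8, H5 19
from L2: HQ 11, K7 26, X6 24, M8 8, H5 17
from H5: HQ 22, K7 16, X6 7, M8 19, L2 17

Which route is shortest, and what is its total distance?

88 miles — (a) is the shortest.

(a): 3 + 26 + 15 + 16 + 17 + 11 = 88
(b): 3 + 19 + 16 + 26 + 24 + 29 = 117
(c): 3 + 18 + 26 + 17 + 7 + 29 = 100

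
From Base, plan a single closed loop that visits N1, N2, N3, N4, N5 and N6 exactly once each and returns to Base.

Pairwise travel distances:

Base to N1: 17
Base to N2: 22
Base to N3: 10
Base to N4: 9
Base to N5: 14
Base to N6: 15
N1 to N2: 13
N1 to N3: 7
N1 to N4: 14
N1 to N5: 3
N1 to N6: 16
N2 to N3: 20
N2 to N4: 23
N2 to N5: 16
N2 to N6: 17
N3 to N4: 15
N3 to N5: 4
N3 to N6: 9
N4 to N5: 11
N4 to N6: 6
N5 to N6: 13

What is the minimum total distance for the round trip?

Base→N1→N2→N3→N4→N5→N6→Base: 17+13+20+15+11+13+15 = 104
Base→N1→N2→N3→N4→N6→N5→Base: 17+13+20+15+6+13+14 = 98
Base→N1→N2→N3→N5→N4→N6→Base: 17+13+20+4+11+6+15 = 86
Base→N1→N2→N3→N5→N6→N4→Base: 17+13+20+4+13+6+9 = 82
Base→N1→N2→N3→N6→N4→N5→Base: 17+13+20+9+6+11+14 = 90
Base→N1→N2→N3→N6→N5→N4→Base: 17+13+20+9+13+11+9 = 92
Base→N1→N2→N4→N3→N5→N6→Base: 17+13+23+15+4+13+15 = 100
Base→N1→N2→N4→N3→N6→N5→Base: 17+13+23+15+9+13+14 = 104
… (352 more)
Base→N3→N5→N1→N2→N6→N4→Base: 10+4+3+13+17+6+9 = 62  ← best
The minimum is 62.
One optimal route: Base → N3 → N5 → N1 → N2 → N6 → N4 → Base (or its reverse).

Minimum total distance: 62.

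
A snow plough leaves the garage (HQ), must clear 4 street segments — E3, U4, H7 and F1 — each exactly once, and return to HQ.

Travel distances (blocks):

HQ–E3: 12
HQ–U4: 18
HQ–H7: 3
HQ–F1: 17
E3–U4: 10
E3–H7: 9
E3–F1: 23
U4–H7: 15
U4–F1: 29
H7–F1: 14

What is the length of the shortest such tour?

Shortest round trip = 68 blocks.

HQ-E3-U4-H7-F1-HQ: 12+10+15+14+17 = 68
HQ-E3-U4-F1-H7-HQ: 12+10+29+14+3 = 68
HQ-E3-H7-U4-F1-HQ: 12+9+15+29+17 = 82
HQ-E3-H7-F1-U4-HQ: 12+9+14+29+18 = 82
HQ-E3-F1-U4-H7-HQ: 12+23+29+15+3 = 82
HQ-E3-F1-H7-U4-HQ: 12+23+14+15+18 = 82
HQ-U4-E3-H7-F1-HQ: 18+10+9+14+17 = 68
HQ-U4-E3-F1-H7-HQ: 18+10+23+14+3 = 68
HQ-U4-H7-E3-F1-HQ: 18+15+9+23+17 = 82
HQ-U4-F1-E3-H7-HQ: 18+29+23+9+3 = 82
HQ-H7-E3-U4-F1-HQ: 3+9+10+29+17 = 68
HQ-H7-U4-E3-F1-HQ: 3+15+10+23+17 = 68
The minimum is 68.
One optimal route: HQ → E3 → U4 → H7 → F1 → HQ (or its reverse).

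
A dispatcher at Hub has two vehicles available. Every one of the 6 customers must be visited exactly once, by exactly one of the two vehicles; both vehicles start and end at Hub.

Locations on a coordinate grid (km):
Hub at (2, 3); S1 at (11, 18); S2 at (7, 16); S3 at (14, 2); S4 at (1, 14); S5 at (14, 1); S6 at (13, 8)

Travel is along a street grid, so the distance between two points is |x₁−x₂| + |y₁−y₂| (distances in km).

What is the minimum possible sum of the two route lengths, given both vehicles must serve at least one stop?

Minimum combined distance: 82 km.

Try each way of splitting the stops between the two vehicles (each non-empty) and, for each split, find the best tour for each vehicle:
  {S1} + {S2, S3, S4, S5, S6}: 48 + 56 = 104
  {S2} + {S1, S3, S4, S5, S6}: 36 + 60 = 96
  {S1, S2} + {S3, S4, S5, S6}: 48 + 52 = 100
  {S3} + {S1, S2, S4, S5, S6}: 26 + 60 = 86
  {S1, S3} + {S2, S4, S5, S6}: 56 + 56 = 112
  {S2, S3} + {S1, S4, S5, S6}: 52 + 60 = 112
  … (31 splits in total)
  {S4} + {S1, S2, S3, S5, S6}: 24 + 58 = 82  ← best
Best: vehicle 1 Hub → S4 → Hub = 24; vehicle 2 Hub → S2 → S1 → S6 → S3 → S5 → Hub = 58; combined 82.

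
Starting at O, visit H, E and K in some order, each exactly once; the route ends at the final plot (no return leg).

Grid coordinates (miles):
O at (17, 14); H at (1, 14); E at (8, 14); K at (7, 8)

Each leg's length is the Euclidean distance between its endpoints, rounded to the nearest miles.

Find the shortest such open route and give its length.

There are 3! = 6 possible orderings.
O - H - E - K: 16+7+6 = 29
O - H - K - E: 16+8+6 = 30
O - E - H - K: 9+7+8 = 24
O - E - K - H: 9+6+8 = 23
O - K - H - E: 12+8+7 = 27
O - K - E - H: 12+6+7 = 25
The minimum is 23.
One shortest path: O → E → K → H.

23 miles — the minimum one-way total.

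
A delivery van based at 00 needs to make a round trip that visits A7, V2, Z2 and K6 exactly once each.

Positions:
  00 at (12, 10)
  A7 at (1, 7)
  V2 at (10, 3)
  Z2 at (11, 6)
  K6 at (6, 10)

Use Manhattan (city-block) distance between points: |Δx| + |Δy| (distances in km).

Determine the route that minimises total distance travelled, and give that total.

There are 12 distinct closed tours to check (reversals are equivalent).
00→A7→V2→Z2→K6→00: 14+13+4+9+6 = 46
00→A7→V2→K6→Z2→00: 14+13+11+9+5 = 52
00→A7→Z2→V2→K6→00: 14+11+4+11+6 = 46
00→A7→Z2→K6→V2→00: 14+11+9+11+9 = 54
00→A7→K6→V2→Z2→00: 14+8+11+4+5 = 42
00→A7→K6→Z2→V2→00: 14+8+9+4+9 = 44
00→V2→A7→Z2→K6→00: 9+13+11+9+6 = 48
00→V2→A7→K6→Z2→00: 9+13+8+9+5 = 44
00→V2→Z2→A7→K6→00: 9+4+11+8+6 = 38
00→V2→K6→A7→Z2→00: 9+11+8+11+5 = 44
00→Z2→A7→V2→K6→00: 5+11+13+11+6 = 46
00→Z2→V2→A7→K6→00: 5+4+13+8+6 = 36
The minimum is 36.
One optimal route: 00 → Z2 → V2 → A7 → K6 → 00 (or its reverse).

Minimum total distance: 36 km.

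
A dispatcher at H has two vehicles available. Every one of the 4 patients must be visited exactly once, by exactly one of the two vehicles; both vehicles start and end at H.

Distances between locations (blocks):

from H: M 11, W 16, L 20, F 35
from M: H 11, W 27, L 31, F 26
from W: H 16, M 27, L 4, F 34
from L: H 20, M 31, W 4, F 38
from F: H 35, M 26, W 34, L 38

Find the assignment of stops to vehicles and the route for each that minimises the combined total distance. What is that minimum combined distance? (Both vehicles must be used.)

Minimum combined distance: 112 blocks.

Try each way of splitting the stops between the two vehicles (each non-empty) and, for each split, find the best tour for each vehicle:
  {M} + {W, L, F}: 22 + 93 = 115
  {W} + {M, L, F}: 32 + 95 = 127
  {M, W} + {L, F}: 54 + 93 = 147
  {L} + {M, W, F}: 40 + 87 = 127
  {M, L} + {W, F}: 62 + 85 = 147
  {W, L} + {M, F}: 40 + 72 = 112
  … (7 splits in total)
Best: vehicle 1 H → W → L → H = 40; vehicle 2 H → M → F → H = 72; combined 112.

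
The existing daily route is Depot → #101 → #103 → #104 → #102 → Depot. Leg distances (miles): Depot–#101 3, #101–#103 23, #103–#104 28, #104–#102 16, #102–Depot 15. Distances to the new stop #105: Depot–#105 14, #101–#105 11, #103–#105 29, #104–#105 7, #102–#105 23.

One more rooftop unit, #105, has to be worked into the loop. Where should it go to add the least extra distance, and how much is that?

+8 miles — insert #105 between #103 and #104.

Insertion cost between consecutive stops i–j is d(i,#105) + d(#105,j) − d(i,j):
  between Depot and #101: 14 + 11 − 3 = 22
  between #101 and #103: 11 + 29 − 23 = 17
  between #103 and #104: 29 + 7 − 28 = 8
  between #104 and #102: 7 + 23 − 16 = 14
  between #102 and Depot: 23 + 14 − 15 = 22
Cheapest insertion is between #103 and #104, adding 8.
New total = 85 + 8 = 93.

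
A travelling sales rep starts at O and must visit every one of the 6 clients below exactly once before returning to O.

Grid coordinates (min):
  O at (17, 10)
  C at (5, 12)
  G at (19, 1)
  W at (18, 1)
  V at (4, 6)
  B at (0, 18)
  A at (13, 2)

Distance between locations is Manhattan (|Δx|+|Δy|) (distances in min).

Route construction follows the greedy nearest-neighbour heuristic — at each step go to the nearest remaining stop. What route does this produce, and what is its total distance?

74 min along O → W → G → A → V → C → B → O.

From O: distances to unvisited — W=10, G=11, A=12, C=14, V=17, B=25. Nearest is W (10).
From W: distances to unvisited — G=1, A=6, V=19, C=24, B=35. Nearest is G (1).
From G: distances to unvisited — A=7, V=20, C=25, B=36. Nearest is A (7).
From A: distances to unvisited — V=13, C=18, B=29. Nearest is V (13).
From V: distances to unvisited — C=7, B=16. Nearest is C (7).
From C: distances to unvisited — B=11. Nearest is B (11).
Return B→O: 25.
Total = 10 + 1 + 7 + 13 + 7 + 11 + 25 = 74.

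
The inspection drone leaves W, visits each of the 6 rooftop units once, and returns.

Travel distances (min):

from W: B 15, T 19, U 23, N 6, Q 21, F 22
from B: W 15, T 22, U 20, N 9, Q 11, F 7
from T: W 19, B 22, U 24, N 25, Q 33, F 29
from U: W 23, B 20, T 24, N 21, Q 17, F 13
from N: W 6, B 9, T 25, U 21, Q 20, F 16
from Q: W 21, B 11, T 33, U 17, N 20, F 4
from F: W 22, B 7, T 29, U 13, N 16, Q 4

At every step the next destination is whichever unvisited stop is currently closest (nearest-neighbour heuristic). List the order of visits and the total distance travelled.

Nearest-neighbour total = 86 min; route W → N → B → F → Q → U → T → W.

W → [N:6 / B:15 / T:19 / Q:21 / F:22 / U:23] → N (6)
N → [B:9 / F:16 / Q:20 / U:21 / T:25] → B (9)
B → [F:7 / Q:11 / U:20 / T:22] → F (7)
F → [Q:4 / U:13 / T:29] → Q (4)
Q → [U:17 / T:33] → U (17)
U → [T:24] → T (24)
Return T→W: 19.
Total = 6 + 9 + 7 + 4 + 17 + 24 + 19 = 86.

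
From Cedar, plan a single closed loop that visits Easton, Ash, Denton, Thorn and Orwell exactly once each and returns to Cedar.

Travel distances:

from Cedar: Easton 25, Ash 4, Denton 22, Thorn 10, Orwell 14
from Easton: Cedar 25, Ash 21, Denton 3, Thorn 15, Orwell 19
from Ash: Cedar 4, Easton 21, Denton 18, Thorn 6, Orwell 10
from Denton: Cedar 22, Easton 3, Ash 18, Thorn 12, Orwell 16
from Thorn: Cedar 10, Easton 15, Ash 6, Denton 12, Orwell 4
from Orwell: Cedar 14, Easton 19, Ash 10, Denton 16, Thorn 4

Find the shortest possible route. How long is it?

Shortest round trip = 58.

With 5 stops there are 5!/2 = 60 distinct round trips (a route and its reverse cost the same).
Cedar→Easton→Ash→Denton→Thorn→Orwell→Cedar: 25+21+18+12+4+14 = 94
Cedar→Easton→Ash→Denton→Orwell→Thorn→Cedar: 25+21+18+16+4+10 = 94
Cedar→Easton→Ash→Thorn→Denton→Orwell→Cedar: 25+21+6+12+16+14 = 94
Cedar→Easton→Ash→Thorn→Orwell→Denton→Cedar: 25+21+6+4+16+22 = 94
Cedar→Easton→Ash→Orwell→Denton→Thorn→Cedar: 25+21+10+16+12+10 = 94
Cedar→Easton→Ash→Orwell→Thorn→Denton→Cedar: 25+21+10+4+12+22 = 94
Cedar→Easton→Denton→Ash→Thorn→Orwell→Cedar: 25+3+18+6+4+14 = 70
Cedar→Easton→Denton→Ash→Orwell→Thorn→Cedar: 25+3+18+10+4+10 = 70
Cedar→Easton→Denton→Thorn→Ash→Orwell→Cedar: 25+3+12+6+10+14 = 70
Cedar→Easton→Denton→Thorn→Orwell→Ash→Cedar: 25+3+12+4+10+4 = 58
Cedar→Easton→Denton→Orwell→Ash→Thorn→Cedar: 25+3+16+10+6+10 = 70
Cedar→Easton→Denton→Orwell→Thorn→Ash→Cedar: 25+3+16+4+6+4 = 58
Cedar→Easton→Thorn→Ash→Denton→Orwell→Cedar: 25+15+6+18+16+14 = 94
Cedar→Easton→Thorn→Ash→Orwell→Denton→Cedar: 25+15+6+10+16+22 = 94
… (46 more)
The minimum is 58.
One optimal route: Cedar → Easton → Denton → Thorn → Orwell → Ash → Cedar (or its reverse).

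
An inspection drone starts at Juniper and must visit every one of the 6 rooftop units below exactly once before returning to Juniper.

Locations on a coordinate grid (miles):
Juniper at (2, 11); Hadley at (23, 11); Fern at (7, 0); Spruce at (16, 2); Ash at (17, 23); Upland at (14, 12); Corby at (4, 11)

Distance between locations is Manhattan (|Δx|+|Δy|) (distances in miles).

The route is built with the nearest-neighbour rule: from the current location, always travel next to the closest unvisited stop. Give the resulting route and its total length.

From Juniper: distances to unvisited — Corby=2, Upland=13, Fern=16, Hadley=21, Spruce=23, Ash=27. Nearest is Corby (2).
From Corby: distances to unvisited — Upland=11, Fern=14, Hadley=19, Spruce=21, Ash=25. Nearest is Upland (11).
From Upland: distances to unvisited — Hadley=10, Spruce=12, Ash=14, Fern=19. Nearest is Hadley (10).
From Hadley: distances to unvisited — Spruce=16, Ash=18, Fern=27. Nearest is Spruce (16).
From Spruce: distances to unvisited — Fern=11, Ash=22. Nearest is Fern (11).
From Fern: distances to unvisited — Ash=33. Nearest is Ash (33).
Return Ash→Juniper: 27.
Total = 2 + 11 + 10 + 16 + 11 + 33 + 27 = 110.

Nearest-neighbour total = 110 miles; route Juniper → Corby → Upland → Hadley → Spruce → Fern → Ash → Juniper.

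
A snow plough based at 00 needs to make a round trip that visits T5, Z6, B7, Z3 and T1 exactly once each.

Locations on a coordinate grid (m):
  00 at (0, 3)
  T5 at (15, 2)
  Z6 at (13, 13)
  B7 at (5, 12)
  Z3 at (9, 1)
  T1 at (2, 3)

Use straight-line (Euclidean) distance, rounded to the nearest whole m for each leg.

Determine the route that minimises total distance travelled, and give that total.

Minimum total distance: 44 m.

There are 60 distinct closed tours to check (reversals are equivalent).
00-T5-Z6-B7-Z3-T1-00: 15+11+8+12+7+2 = 55
00-T5-Z6-B7-T1-Z3-00: 15+11+8+9+7+9 = 59
00-T5-Z6-Z3-B7-T1-00: 15+11+13+12+9+2 = 62
00-T5-Z6-Z3-T1-B7-00: 15+11+13+7+9+10 = 65
00-T5-Z6-T1-B7-Z3-00: 15+11+15+9+12+9 = 71
00-T5-Z6-T1-Z3-B7-00: 15+11+15+7+12+10 = 70
00-T5-B7-Z6-Z3-T1-00: 15+14+8+13+7+2 = 59
00-T5-B7-Z6-T1-Z3-00: 15+14+8+15+7+9 = 68
00-T5-B7-Z3-Z6-T1-00: 15+14+12+13+15+2 = 71
00-T5-B7-Z3-T1-Z6-00: 15+14+12+7+15+16 = 79
00-T5-B7-T1-Z6-Z3-00: 15+14+9+15+13+9 = 75
00-T5-B7-T1-Z3-Z6-00: 15+14+9+7+13+16 = 74
00-T5-Z3-Z6-B7-T1-00: 15+6+13+8+9+2 = 53
00-T5-Z3-Z6-T1-B7-00: 15+6+13+15+9+10 = 68
… (46 more)
00-B7-Z6-T5-Z3-T1-00: 10+8+11+6+7+2 = 44  ← best
The minimum is 44.
One optimal route: 00 → B7 → Z6 → T5 → Z3 → T1 → 00 (or its reverse).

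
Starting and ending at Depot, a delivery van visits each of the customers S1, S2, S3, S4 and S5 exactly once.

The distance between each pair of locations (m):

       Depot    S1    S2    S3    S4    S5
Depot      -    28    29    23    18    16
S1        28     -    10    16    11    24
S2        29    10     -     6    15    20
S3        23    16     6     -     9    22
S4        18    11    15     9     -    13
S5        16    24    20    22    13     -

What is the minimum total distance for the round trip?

There are 60 distinct closed tours to check (reversals are equivalent).
Depot-S1-S2-S3-S4-S5-Depot: 28+10+6+9+13+16 = 82
Depot-S1-S2-S3-S5-S4-Depot: 28+10+6+22+13+18 = 97
Depot-S1-S2-S4-S3-S5-Depot: 28+10+15+9+22+16 = 100
Depot-S1-S2-S4-S5-S3-Depot: 28+10+15+13+22+23 = 111
Depot-S1-S2-S5-S3-S4-Depot: 28+10+20+22+9+18 = 107
Depot-S1-S2-S5-S4-S3-Depot: 28+10+20+13+9+23 = 103
Depot-S1-S3-S2-S4-S5-Depot: 28+16+6+15+13+16 = 94
Depot-S1-S3-S2-S5-S4-Depot: 28+16+6+20+13+18 = 101
Depot-S1-S3-S4-S2-S5-Depot: 28+16+9+15+20+16 = 104
Depot-S1-S3-S4-S5-S2-Depot: 28+16+9+13+20+29 = 115
Depot-S1-S3-S5-S2-S4-Depot: 28+16+22+20+15+18 = 119
Depot-S1-S3-S5-S4-S2-Depot: 28+16+22+13+15+29 = 123
Depot-S1-S4-S2-S3-S5-Depot: 28+11+15+6+22+16 = 98
Depot-S1-S4-S2-S5-S3-Depot: 28+11+15+20+22+23 = 119
… (46 more)
Depot-S3-S2-S1-S4-S5-Depot: 23+6+10+11+13+16 = 79  ← best
The minimum is 79.
One optimal route: Depot → S3 → S2 → S1 → S4 → S5 → Depot (or its reverse).

79 m — the shortest possible round trip.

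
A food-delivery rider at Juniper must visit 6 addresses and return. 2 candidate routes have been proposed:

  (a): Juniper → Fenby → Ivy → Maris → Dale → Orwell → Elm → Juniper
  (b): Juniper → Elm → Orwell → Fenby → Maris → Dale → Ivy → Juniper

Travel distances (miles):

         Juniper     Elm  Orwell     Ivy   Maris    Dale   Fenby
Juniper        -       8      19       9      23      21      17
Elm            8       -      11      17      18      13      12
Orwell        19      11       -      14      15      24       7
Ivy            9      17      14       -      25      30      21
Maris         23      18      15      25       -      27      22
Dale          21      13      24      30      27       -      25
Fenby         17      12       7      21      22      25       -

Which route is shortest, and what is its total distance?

(a): 17 + 21 + 25 + 27 + 24 + 11 + 8 = 133
(b): 8 + 11 + 7 + 22 + 27 + 30 + 9 = 114

114 miles — (b) is the shortest.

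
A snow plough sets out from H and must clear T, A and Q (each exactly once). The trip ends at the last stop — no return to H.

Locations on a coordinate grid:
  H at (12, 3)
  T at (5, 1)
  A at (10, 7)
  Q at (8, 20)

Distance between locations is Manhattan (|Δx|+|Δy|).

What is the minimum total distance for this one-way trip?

35 — the minimum one-way total.

There are 3! = 6 possible orderings.
H → T → A → Q: 9+11+15 = 35
H → T → Q → A: 9+22+15 = 46
H → A → T → Q: 6+11+22 = 39
H → A → Q → T: 6+15+22 = 43
H → Q → T → A: 21+22+11 = 54
H → Q → A → T: 21+15+11 = 47
The minimum is 35.
One shortest path: H → T → A → Q.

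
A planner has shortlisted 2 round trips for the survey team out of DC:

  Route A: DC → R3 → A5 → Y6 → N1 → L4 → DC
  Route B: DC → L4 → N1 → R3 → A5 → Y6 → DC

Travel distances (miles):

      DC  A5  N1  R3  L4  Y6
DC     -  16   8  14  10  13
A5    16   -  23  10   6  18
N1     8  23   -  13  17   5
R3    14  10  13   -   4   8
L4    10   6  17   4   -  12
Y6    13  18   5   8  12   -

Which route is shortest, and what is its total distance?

74 miles — Route A is the shortest.

Route A: 14 + 10 + 18 + 5 + 17 + 10 = 74
Route B: 10 + 17 + 13 + 10 + 18 + 13 = 81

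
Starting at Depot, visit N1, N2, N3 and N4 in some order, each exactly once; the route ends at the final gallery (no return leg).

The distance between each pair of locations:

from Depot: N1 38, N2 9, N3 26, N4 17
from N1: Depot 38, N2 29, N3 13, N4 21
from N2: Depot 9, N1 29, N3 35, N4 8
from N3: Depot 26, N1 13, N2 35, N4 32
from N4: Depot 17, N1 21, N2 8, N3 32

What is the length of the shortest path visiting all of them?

There are 4! = 24 possible orderings.
Depot - N1 - N2 - N3 - N4: 38+29+35+32 = 134
Depot - N1 - N2 - N4 - N3: 38+29+8+32 = 107
Depot - N1 - N3 - N2 - N4: 38+13+35+8 = 94
Depot - N1 - N3 - N4 - N2: 38+13+32+8 = 91
Depot - N1 - N4 - N2 - N3: 38+21+8+35 = 102
Depot - N1 - N4 - N3 - N2: 38+21+32+35 = 126
Depot - N2 - N1 - N3 - N4: 9+29+13+32 = 83
Depot - N2 - N1 - N4 - N3: 9+29+21+32 = 91
Depot - N2 - N3 - N1 - N4: 9+35+13+21 = 78
Depot - N2 - N3 - N4 - N1: 9+35+32+21 = 97
Depot - N2 - N4 - N1 - N3: 9+8+21+13 = 51
Depot - N2 - N4 - N3 - N1: 9+8+32+13 = 62
Depot - N3 - N1 - N2 - N4: 26+13+29+8 = 76
Depot - N3 - N1 - N4 - N2: 26+13+21+8 = 68
… (10 more)
The minimum is 51.
One shortest path: Depot → N2 → N4 → N1 → N3.

51 — the minimum one-way total.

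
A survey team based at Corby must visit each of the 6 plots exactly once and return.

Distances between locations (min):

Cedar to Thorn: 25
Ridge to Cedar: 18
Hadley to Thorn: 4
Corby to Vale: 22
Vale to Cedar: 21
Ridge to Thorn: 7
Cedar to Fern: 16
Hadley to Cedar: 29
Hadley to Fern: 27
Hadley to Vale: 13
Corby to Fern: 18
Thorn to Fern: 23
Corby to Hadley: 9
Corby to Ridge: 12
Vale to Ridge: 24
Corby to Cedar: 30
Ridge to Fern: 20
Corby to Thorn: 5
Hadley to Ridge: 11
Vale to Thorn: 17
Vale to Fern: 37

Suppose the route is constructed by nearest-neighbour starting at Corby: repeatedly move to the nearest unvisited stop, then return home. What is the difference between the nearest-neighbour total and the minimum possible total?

Corby: Thorn=5, Hadley=9, Ridge=12, Fern=18, Vale=22, Cedar=30 ⇒ Thorn
Thorn: Hadley=4, Ridge=7, Vale=17, Fern=23, Cedar=25 ⇒ Hadley
Hadley: Ridge=11, Vale=13, Fern=27, Cedar=29 ⇒ Ridge
Ridge: Cedar=18, Fern=20, Vale=24 ⇒ Cedar
Cedar: Fern=16, Vale=21 ⇒ Fern
Fern: Vale=37 ⇒ Vale
NN route Corby → Thorn → Hadley → Ridge → Cedar → Fern → Vale → Corby costs 113.
Optimal: Corby → Hadley → Vale → Cedar → Fern → Ridge → Thorn → Corby costs 91 (by enumerating all 360 distinct tours).
Excess = 113 − 91 = 22.

22 min longer than the optimal tour.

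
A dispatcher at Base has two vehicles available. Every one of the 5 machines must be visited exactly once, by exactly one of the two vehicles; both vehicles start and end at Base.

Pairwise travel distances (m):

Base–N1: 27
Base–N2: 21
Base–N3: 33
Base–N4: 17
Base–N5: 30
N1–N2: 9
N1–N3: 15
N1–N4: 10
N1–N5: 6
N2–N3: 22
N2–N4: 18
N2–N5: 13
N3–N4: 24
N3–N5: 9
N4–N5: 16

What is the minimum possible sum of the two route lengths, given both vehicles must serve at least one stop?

Check every non-empty split of the stops between the two vehicles; for each half take its own optimal tour:
  {N1} + {N2, N3, N4, N5}: 54 + 84 = 138
  {N2} + {N1, N3, N4, N5}: 42 + 75 = 117
  {N1, N2} + {N3, N4, N5}: 57 + 75 = 132
  {N3} + {N1, N2, N4, N5}: 66 + 67 = 133
  {N1, N3} + {N2, N4, N5}: 75 + 67 = 142
  {N2, N3} + {N1, N4, N5}: 76 + 63 = 139
  … (15 splits in total)
  {N4} + {N1, N2, N3, N5}: 34 + 78 = 112  ← best
Best: vehicle 1 Base → N4 → Base = 34; vehicle 2 Base → N2 → N1 → N5 → N3 → Base = 78; combined 112.

Minimum combined distance: 112 m.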